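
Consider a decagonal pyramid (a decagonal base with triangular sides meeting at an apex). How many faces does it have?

A pyramid on an n-gon base has one n-gon and n triangles: V = 10 + 1 = 11, E = 2·10 = 20, F = 10 + 1 = 11.

11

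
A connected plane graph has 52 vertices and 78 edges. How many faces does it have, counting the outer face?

Euler's formula for a connected plane graph: V − E + F = 2, so F = 2 − 52 + 78 = 28.

28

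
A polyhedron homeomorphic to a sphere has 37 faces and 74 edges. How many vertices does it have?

Here V − E + F = 2.
V = 2 + E − F = 2 + 74 − 37 = 39.

39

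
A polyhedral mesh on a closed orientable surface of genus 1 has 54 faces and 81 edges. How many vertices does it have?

For a closed orientable surface of genus 1, χ = 2 − 2·1 = 0.
V = 0 + E − F = 0 + 81 − 54 = 27.

27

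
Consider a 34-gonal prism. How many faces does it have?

A prism on an n-gon has two n-gon bases and n rectangular sides: V = 2·34 = 68, E = 3·34 = 102, F = 34 + 2 = 36.

36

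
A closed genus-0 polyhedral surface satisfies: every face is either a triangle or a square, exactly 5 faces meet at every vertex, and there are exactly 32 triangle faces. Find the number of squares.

6

Let x be the number of squares; then F = 32 + x.
Edge–face incidences: 2E = 3·32 + 4·x = 96 + 4x.
Every vertex has degree 5, so 5V = 2E.
Euler: V − E + F = 2 ⇒ (2E)/5 − E + (32 + x) = 2.
Multiply by 10: 2·(2E) − 5·(2E) + 10·(32 + x) = 20, i.e. 320 + 10x − 3·(96 + 4x) = 20.
Collecting terms: −2x + 32 = 20, so −2x = −12, so x = 6.
Then 2E = 96 + 4·6 = 120, so E = 60, V = 2E/5 = 24, F = 32 + 6 = 38.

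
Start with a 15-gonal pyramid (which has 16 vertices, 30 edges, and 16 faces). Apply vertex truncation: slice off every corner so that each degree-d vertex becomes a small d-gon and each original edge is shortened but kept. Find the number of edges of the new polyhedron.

90

Truncation replaces each original edge-end by a new vertex, so V′ = 2E = 60.
Each original edge survives, and each old vertex of degree d contributes d new edges; summing degrees gives Σd = 2E, so E′ = E + 2E = 3E = 90.
Each original face survives and each original vertex becomes one new face: F′ = F + V = 32.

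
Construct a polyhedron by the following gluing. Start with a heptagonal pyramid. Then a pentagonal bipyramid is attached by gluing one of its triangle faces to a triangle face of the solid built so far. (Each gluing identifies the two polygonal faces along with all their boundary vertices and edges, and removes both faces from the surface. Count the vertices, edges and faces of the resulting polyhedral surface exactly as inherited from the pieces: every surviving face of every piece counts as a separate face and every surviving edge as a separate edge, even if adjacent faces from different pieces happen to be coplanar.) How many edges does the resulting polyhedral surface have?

A heptagonal pyramid: V=8, E=14, F=8.
Attach a pentagonal bipyramid (V=7, E=15, F=10) along a 3-gon: merge 3 vertices and 3 edges, delete both glued faces → V=12, E=26, F=16.
Check: V − E + F = 12 − 26 + 16 = 2.

26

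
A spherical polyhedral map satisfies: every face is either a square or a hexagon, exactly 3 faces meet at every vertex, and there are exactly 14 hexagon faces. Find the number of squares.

6

Let x be the number of squares; then F = 14 + x.
Edge–face incidences: 2E = 6·14 + 4·x = 84 + 4x.
Every vertex has degree 3, so 3V = 2E.
Euler: V − E + F = 2 ⇒ (2E)/3 − E + (14 + x) = 2.
Multiply by 6: 2·(2E) − 3·(2E) + 6·(14 + x) = 12, i.e. 84 + 6x − (84 + 4x) = 12.
Collecting terms: 2x = 12, so x = 6.
Then 2E = 84 + 4·6 = 108, so E = 54, V = 2E/3 = 36, F = 14 + 6 = 20.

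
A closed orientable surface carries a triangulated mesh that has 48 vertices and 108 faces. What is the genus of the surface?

Every face is a triangle, so 2E = 3·108 = 324, giving E = 162.
χ = V − E + F = 48 − 162 + 108 = -6.
For a closed orientable surface χ = 2 − 2g, so g = (2 − (-6))/2 = 4.

4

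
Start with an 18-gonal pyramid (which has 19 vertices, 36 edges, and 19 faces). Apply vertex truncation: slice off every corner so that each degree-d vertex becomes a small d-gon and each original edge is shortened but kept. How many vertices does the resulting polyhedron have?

Truncation replaces each original edge-end by a new vertex, so V′ = 2E = 72.
Each original edge survives, and each old vertex of degree d contributes d new edges; summing degrees gives Σd = 2E, so E′ = E + 2E = 3E = 108.
Each original face survives and each original vertex becomes one new face: F′ = F + V = 38.

72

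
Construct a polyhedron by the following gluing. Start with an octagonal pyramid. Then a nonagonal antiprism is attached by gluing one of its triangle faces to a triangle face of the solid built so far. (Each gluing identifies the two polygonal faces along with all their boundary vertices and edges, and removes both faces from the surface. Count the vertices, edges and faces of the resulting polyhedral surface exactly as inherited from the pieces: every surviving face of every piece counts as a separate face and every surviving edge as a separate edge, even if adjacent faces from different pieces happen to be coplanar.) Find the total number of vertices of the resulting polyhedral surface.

24

An octagonal pyramid: V=9, E=16, F=9.
Attach a nonagonal antiprism (V=18, E=36, F=20) along a 3-gon: merge 3 vertices and 3 edges, delete both glued faces → V=24, E=49, F=27.
Check: V − E + F = 24 − 49 + 27 = 2.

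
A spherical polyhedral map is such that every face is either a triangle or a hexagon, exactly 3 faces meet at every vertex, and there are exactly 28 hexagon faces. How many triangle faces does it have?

Let x be the number of triangles; then F = 28 + x.
Edge–face incidences: 2E = 6·28 + 3·x = 168 + 3x.
Every vertex has degree 3, so 3V = 2E.
Euler: V − E + F = 2 ⇒ (2E)/3 − E + (28 + x) = 2.
Multiply by 6: 2·(2E) − 3·(2E) + 6·(28 + x) = 12, i.e. 168 + 6x − (168 + 3x) = 12.
Collecting terms: 3x = 12, so x = 4.
Then 2E = 168 + 3·4 = 180, so E = 90, V = 2E/3 = 60, F = 28 + 4 = 32.

4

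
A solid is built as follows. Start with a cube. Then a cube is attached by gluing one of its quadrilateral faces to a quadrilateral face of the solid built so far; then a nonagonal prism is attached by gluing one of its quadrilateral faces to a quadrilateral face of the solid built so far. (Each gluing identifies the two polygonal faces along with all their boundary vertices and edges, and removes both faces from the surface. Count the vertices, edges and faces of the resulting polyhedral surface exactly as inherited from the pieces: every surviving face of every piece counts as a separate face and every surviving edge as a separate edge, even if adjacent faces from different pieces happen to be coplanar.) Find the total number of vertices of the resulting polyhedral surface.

26

A cube: V=8, E=12, F=6.
Attach a cube (V=8, E=12, F=6) along a 4-gon: merge 4 vertices and 4 edges, delete both glued faces → V=12, E=20, F=10.
Attach a nonagonal prism (V=18, E=27, F=11) along a 4-gon: merge 4 vertices and 4 edges, delete both glued faces → V=26, E=43, F=19.
Check: V − E + F = 26 − 43 + 19 = 2.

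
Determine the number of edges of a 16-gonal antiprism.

An antiprism on an n-gon has two n-gon caps and 2n triangles: V = 2·16 = 32, E = 4·16 = 64, F = 2·16 + 2 = 34.

64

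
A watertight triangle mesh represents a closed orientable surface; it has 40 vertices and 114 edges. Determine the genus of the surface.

0

Every face is a triangle and each edge borders two faces, so 3F = 2·114, giving F = 76.
χ = V − E + F = 40 − 114 + 76 = 2.
For a closed orientable surface χ = 2 − 2g, so g = (2 − (2))/2 = 0.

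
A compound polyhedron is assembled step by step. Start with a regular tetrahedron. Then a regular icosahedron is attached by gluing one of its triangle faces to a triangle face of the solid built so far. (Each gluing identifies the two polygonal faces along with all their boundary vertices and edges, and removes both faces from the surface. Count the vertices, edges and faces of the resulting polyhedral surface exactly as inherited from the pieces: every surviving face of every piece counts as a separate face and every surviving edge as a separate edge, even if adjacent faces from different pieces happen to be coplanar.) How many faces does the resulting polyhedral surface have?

A regular tetrahedron: V=4, E=6, F=4.
Attach a regular icosahedron (V=12, E=30, F=20) along a 3-gon: merge 3 vertices and 3 edges, delete both glued faces → V=13, E=33, F=22.
Check: V − E + F = 13 − 33 + 22 = 2.

22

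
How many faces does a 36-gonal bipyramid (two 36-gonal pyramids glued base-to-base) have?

72

A bipyramid over an n-gon has 2n triangular faces and n + 2 vertices: V = 36 + 2 = 38, E = 3·36 = 108, F = 2·36 = 72.
Check: V − E + F = 38 − 108 + 72 = 2.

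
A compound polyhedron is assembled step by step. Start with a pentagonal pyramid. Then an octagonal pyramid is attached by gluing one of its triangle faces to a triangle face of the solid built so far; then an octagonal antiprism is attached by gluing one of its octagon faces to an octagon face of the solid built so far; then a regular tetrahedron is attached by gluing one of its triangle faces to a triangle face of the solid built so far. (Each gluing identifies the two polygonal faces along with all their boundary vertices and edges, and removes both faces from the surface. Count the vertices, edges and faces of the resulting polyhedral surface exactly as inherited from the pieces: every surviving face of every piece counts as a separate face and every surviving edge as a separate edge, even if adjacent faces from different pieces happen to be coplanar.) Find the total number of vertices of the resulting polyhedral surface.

21

A pentagonal pyramid: V=6, E=10, F=6.
Attach an octagonal pyramid (V=9, E=16, F=9) along a 3-gon: merge 3 vertices and 3 edges, delete both glued faces → V=12, E=23, F=13.
Attach an octagonal antiprism (V=16, E=32, F=18) along an 8-gon: merge 8 vertices and 8 edges, delete both glued faces → V=20, E=47, F=29.
Attach a regular tetrahedron (V=4, E=6, F=4) along a 3-gon: merge 3 vertices and 3 edges, delete both glued faces → V=21, E=50, F=31.
Check: V − E + F = 21 − 50 + 31 = 2.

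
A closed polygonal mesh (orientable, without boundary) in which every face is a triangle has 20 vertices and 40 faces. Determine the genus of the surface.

Every face is a triangle, so 2E = 3·40 = 120, giving E = 60.
χ = V − E + F = 20 − 60 + 40 = 0.
For a closed orientable surface χ = 2 − 2g, so g = (2 − (0))/2 = 1.

1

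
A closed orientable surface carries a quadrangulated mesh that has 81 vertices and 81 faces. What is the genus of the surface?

1

Every face is a square, so 2E = 4·81 = 324, giving E = 162.
χ = V − E + F = 81 − 162 + 81 = 0.
For a closed orientable surface χ = 2 − 2g, so g = (2 − (0))/2 = 1.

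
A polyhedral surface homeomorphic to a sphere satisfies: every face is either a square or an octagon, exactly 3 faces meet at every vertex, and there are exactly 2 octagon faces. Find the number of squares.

Let x be the number of squares; then F = 2 + x.
Edge–face incidences: 2E = 8·2 + 4·x = 16 + 4x.
Every vertex has degree 3, so 3V = 2E.
Euler: V − E + F = 2 ⇒ (2E)/3 − E + (2 + x) = 2.
Multiply by 6: 2·(2E) − 3·(2E) + 6·(2 + x) = 12, i.e. 12 + 6x − (16 + 4x) = 12.
Collecting terms: 2x − 4 = 12, so 2x = 16, so x = 8.
Then 2E = 16 + 4·8 = 48, so E = 24, V = 2E/3 = 16, F = 2 + 8 = 10.

8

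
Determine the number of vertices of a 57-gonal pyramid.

58

A pyramid on an n-gon base has one n-gon and n triangles: V = 57 + 1 = 58, E = 2·57 = 114, F = 57 + 1 = 58.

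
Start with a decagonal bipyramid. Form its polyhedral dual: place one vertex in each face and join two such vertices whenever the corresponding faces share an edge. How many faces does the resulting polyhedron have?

12

The base solid has V = 12, E = 30, F = 20.
The dual swaps V and F and preserves E: V′ = F = 20, E′ = E = 30, F′ = V = 12.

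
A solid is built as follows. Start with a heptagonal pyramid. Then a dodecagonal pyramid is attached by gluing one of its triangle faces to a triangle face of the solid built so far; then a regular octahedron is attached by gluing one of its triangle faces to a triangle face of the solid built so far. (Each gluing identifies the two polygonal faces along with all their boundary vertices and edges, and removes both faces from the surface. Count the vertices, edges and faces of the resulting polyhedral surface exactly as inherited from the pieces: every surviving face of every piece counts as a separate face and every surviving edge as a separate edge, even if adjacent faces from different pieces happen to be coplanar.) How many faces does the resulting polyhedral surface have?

A heptagonal pyramid: V=8, E=14, F=8.
Attach a dodecagonal pyramid (V=13, E=24, F=13) along a 3-gon: merge 3 vertices and 3 edges, delete both glued faces → V=18, E=35, F=19.
Attach a regular octahedron (V=6, E=12, F=8) along a 3-gon: merge 3 vertices and 3 edges, delete both glued faces → V=21, E=44, F=25.
Check: V − E + F = 21 − 44 + 25 = 2.

25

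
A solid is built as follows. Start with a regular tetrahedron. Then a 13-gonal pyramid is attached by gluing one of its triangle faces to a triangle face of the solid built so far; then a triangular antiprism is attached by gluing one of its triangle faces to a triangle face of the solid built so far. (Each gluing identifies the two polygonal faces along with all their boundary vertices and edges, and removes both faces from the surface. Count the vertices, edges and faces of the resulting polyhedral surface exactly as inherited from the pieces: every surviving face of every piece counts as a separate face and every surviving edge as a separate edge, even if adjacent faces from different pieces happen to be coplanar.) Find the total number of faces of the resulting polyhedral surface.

A regular tetrahedron: V=4, E=6, F=4.
Attach a 13-gonal pyramid (V=14, E=26, F=14) along a 3-gon: merge 3 vertices and 3 edges, delete both glued faces → V=15, E=29, F=16.
Attach a triangular antiprism (V=6, E=12, F=8) along a 3-gon: merge 3 vertices and 3 edges, delete both glued faces → V=18, E=38, F=22.
Check: V − E + F = 18 − 38 + 22 = 2.

22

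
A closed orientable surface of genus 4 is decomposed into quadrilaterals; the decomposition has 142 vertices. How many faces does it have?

χ = 2 − 2·4 = -6, and every face is a square so 4F = 2E.
V − E + F = -6 with E = 4F/2 gives 142 − (4/2 − 1)·F = -6, so F = 148 and E = 296.

148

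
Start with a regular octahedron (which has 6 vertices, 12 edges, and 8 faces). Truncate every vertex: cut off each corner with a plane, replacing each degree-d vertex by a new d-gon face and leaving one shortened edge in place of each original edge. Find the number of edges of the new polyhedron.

Truncation replaces each original edge-end by a new vertex, so V′ = 2E = 24.
Each original edge survives, and each old vertex of degree d contributes d new edges; summing degrees gives Σd = 2E, so E′ = E + 2E = 3E = 36.
Each original face survives and each original vertex becomes one new face: F′ = F + V = 14.

36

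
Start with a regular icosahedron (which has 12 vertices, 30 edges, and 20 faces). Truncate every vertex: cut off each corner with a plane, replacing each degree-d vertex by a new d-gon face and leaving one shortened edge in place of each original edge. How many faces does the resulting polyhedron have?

Truncation replaces each original edge-end by a new vertex, so V′ = 2E = 60.
Each original edge survives, and each old vertex of degree d contributes d new edges; summing degrees gives Σd = 2E, so E′ = E + 2E = 3E = 90.
Each original face survives and each original vertex becomes one new face: F′ = F + V = 32.

32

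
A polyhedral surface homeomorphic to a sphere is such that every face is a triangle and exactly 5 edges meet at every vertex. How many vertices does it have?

Each face has 3 edges and each edge borders two faces, so 2E = 3F.
Each vertex has degree 5, so 5V = 2E and hence V = 3F/5.
Euler: V − E + F = 2 ⇒ (3F/5) − (3F/2) + F = 2.
Multiply by 10: (6 − 15 + 10)F = 20, i.e. 1F = 20.
So F = 20, E = 3·20/2 = 30, V = 3·20/5 = 12.

12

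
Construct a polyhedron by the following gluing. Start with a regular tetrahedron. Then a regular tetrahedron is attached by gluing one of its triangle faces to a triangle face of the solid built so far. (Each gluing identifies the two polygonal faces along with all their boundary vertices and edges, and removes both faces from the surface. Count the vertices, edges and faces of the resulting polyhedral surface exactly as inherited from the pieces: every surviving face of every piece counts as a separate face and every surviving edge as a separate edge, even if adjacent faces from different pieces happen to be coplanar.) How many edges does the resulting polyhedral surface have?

9

A regular tetrahedron: V=4, E=6, F=4.
Attach a regular tetrahedron (V=4, E=6, F=4) along a 3-gon: merge 3 vertices and 3 edges, delete both glued faces → V=5, E=9, F=6.
Check: V − E + F = 5 − 9 + 6 = 2.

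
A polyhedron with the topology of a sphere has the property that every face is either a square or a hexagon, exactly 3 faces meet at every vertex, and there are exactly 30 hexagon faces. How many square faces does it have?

Let x be the number of squares; then F = 30 + x.
Edge–face incidences: 2E = 6·30 + 4·x = 180 + 4x.
Every vertex has degree 3, so 3V = 2E.
Euler: V − E + F = 2 ⇒ (2E)/3 − E + (30 + x) = 2.
Multiply by 6: 2·(2E) − 3·(2E) + 6·(30 + x) = 12, i.e. 180 + 6x − (180 + 4x) = 12.
Collecting terms: 2x = 12, so x = 6.
Then 2E = 180 + 4·6 = 204, so E = 102, V = 2E/3 = 68, F = 30 + 6 = 36.

6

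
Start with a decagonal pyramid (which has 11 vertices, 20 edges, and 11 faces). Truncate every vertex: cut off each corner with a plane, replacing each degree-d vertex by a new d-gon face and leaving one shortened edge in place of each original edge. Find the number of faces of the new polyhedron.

Truncation replaces each original edge-end by a new vertex, so V′ = 2E = 40.
Each original edge survives, and each old vertex of degree d contributes d new edges; summing degrees gives Σd = 2E, so E′ = E + 2E = 3E = 60.
Each original face survives and each original vertex becomes one new face: F′ = F + V = 22.

22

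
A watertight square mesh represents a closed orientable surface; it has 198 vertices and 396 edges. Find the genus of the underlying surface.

1

Every face is a square and each edge borders two faces, so 4F = 2·396, giving F = 198.
χ = V − E + F = 198 − 396 + 198 = 0.
For a closed orientable surface χ = 2 − 2g, so g = (2 − (0))/2 = 1.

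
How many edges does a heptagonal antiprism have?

28

An antiprism on an n-gon has two n-gon caps and 2n triangles: V = 2·7 = 14, E = 4·7 = 28, F = 2·7 + 2 = 16.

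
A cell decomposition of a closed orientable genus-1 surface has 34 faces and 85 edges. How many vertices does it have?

51

For a closed orientable surface of genus 1, χ = 2 − 2·1 = 0.
V = 0 + E − F = 0 + 85 − 34 = 51.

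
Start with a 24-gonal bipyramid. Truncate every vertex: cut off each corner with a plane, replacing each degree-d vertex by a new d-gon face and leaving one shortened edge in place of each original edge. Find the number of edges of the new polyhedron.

The base solid has V = 26, E = 72, F = 48.
Truncation replaces each original edge-end by a new vertex, so V′ = 2E = 144.
Each original edge survives, and each old vertex of degree d contributes d new edges; summing degrees gives Σd = 2E, so E′ = E + 2E = 3E = 216.
Each original face survives and each original vertex becomes one new face: F′ = F + V = 74.

216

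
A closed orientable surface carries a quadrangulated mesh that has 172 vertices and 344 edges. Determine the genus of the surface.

Every face is a square and each edge borders two faces, so 4F = 2·344, giving F = 172.
χ = V − E + F = 172 − 344 + 172 = 0.
For a closed orientable surface χ = 2 − 2g, so g = (2 − (0))/2 = 1.

1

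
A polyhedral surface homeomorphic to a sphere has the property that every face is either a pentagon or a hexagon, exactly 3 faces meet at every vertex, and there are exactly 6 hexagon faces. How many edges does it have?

48

Let x be the number of pentagons; then F = 6 + x.
Edge–face incidences: 2E = 6·6 + 5·x = 36 + 5x.
Every vertex has degree 3, so 3V = 2E.
Euler: V − E + F = 2 ⇒ (2E)/3 − E + (6 + x) = 2.
Multiply by 6: 2·(2E) − 3·(2E) + 6·(6 + x) = 12, i.e. 36 + 6x − (36 + 5x) = 12.
Collecting terms: x = 12.
Then 2E = 36 + 5·12 = 96, so E = 48, V = 2E/3 = 32, F = 6 + 12 = 18.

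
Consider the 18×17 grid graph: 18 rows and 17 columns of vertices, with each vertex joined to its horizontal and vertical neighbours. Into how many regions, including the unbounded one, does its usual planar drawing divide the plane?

273

The grid has V = 18·17 = 306 vertices and E = 18·16 + 17·17 = 577 edges.
F = 2 − V + E = 2 − 306 + 577 = 273.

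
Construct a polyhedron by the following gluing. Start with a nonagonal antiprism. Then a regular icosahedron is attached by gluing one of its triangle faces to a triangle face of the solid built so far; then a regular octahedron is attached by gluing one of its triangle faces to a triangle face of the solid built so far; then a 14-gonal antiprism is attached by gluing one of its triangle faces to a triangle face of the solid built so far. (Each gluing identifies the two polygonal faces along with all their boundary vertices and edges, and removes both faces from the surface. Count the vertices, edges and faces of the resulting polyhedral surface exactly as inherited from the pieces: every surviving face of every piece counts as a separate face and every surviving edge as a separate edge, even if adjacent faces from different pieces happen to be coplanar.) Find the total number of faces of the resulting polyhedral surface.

72

A nonagonal antiprism: V=18, E=36, F=20.
Attach a regular icosahedron (V=12, E=30, F=20) along a 3-gon: merge 3 vertices and 3 edges, delete both glued faces → V=27, E=63, F=38.
Attach a regular octahedron (V=6, E=12, F=8) along a 3-gon: merge 3 vertices and 3 edges, delete both glued faces → V=30, E=72, F=44.
Attach a 14-gonal antiprism (V=28, E=56, F=30) along a 3-gon: merge 3 vertices and 3 edges, delete both glued faces → V=55, E=125, F=72.
Check: V − E + F = 55 − 125 + 72 = 2.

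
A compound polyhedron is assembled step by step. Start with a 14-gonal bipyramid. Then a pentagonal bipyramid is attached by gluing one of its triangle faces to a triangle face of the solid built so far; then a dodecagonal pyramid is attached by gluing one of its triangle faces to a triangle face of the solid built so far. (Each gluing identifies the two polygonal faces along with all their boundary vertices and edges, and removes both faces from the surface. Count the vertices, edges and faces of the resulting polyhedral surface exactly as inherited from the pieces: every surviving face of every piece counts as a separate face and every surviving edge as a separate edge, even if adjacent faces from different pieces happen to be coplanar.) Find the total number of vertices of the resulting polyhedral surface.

A 14-gonal bipyramid: V=16, E=42, F=28.
Attach a pentagonal bipyramid (V=7, E=15, F=10) along a 3-gon: merge 3 vertices and 3 edges, delete both glued faces → V=20, E=54, F=36.
Attach a dodecagonal pyramid (V=13, E=24, F=13) along a 3-gon: merge 3 vertices and 3 edges, delete both glued faces → V=30, E=75, F=47.
Check: V − E + F = 30 − 75 + 47 = 2.

30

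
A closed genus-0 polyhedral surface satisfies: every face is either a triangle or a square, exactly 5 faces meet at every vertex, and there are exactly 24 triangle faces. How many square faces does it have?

Let x be the number of squares; then F = 24 + x.
Edge–face incidences: 2E = 3·24 + 4·x = 72 + 4x.
Every vertex has degree 5, so 5V = 2E.
Euler: V − E + F = 2 ⇒ (2E)/5 − E + (24 + x) = 2.
Multiply by 10: 2·(2E) − 5·(2E) + 10·(24 + x) = 20, i.e. 240 + 10x − 3·(72 + 4x) = 20.
Collecting terms: −2x + 24 = 20, so −2x = −4, so x = 2.
Then 2E = 72 + 4·2 = 80, so E = 40, V = 2E/5 = 16, F = 24 + 2 = 26.

2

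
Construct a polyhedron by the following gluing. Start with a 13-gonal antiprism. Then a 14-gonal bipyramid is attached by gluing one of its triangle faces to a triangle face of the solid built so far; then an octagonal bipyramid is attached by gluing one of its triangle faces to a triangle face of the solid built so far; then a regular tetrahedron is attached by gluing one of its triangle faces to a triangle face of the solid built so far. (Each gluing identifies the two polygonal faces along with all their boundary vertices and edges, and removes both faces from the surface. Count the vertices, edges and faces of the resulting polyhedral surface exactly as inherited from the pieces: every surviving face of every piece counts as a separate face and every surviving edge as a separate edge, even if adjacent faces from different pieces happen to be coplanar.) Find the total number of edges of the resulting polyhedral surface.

115

A 13-gonal antiprism: V=26, E=52, F=28.
Attach a 14-gonal bipyramid (V=16, E=42, F=28) along a 3-gon: merge 3 vertices and 3 edges, delete both glued faces → V=39, E=91, F=54.
Attach an octagonal bipyramid (V=10, E=24, F=16) along a 3-gon: merge 3 vertices and 3 edges, delete both glued faces → V=46, E=112, F=68.
Attach a regular tetrahedron (V=4, E=6, F=4) along a 3-gon: merge 3 vertices and 3 edges, delete both glued faces → V=47, E=115, F=70.
Check: V − E + F = 47 − 115 + 70 = 2.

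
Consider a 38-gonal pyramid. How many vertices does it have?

39

A pyramid on an n-gon base has one n-gon and n triangles: V = 38 + 1 = 39, E = 2·38 = 76, F = 38 + 1 = 39.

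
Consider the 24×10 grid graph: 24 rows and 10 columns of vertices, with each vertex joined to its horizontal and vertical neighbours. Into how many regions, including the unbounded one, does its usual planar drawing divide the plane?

The grid has V = 24·10 = 240 vertices and E = 24·9 + 10·23 = 446 edges.
F = 2 − V + E = 2 − 240 + 446 = 208.

208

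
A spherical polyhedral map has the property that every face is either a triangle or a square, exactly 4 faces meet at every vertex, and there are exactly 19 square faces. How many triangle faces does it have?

Let x be the number of triangles; then F = 19 + x.
Edge–face incidences: 2E = 4·19 + 3·x = 76 + 3x.
Every vertex has degree 4, so 4V = 2E.
Euler: V − E + F = 2 ⇒ (2E)/4 − E + (19 + x) = 2.
Multiply by 8: 2·(2E) − 4·(2E) + 8·(19 + x) = 16, i.e. 152 + 8x − 2·(76 + 3x) = 16.
Collecting terms: 2x = 16, so x = 8.
Then 2E = 76 + 3·8 = 100, so E = 50, V = 2E/4 = 25, F = 19 + 8 = 27.

8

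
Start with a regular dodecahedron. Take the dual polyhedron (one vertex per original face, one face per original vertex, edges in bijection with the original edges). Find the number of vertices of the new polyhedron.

The base solid has V = 20, E = 30, F = 12.
The dual swaps V and F and preserves E: V′ = F = 12, E′ = E = 30, F′ = V = 20.

12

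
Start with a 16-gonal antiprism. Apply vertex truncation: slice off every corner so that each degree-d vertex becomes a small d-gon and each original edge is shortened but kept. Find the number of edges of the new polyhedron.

The base solid has V = 32, E = 64, F = 34.
Truncation replaces each original edge-end by a new vertex, so V′ = 2E = 128.
Each original edge survives, and each old vertex of degree d contributes d new edges; summing degrees gives Σd = 2E, so E′ = E + 2E = 3E = 192.
Each original face survives and each original vertex becomes one new face: F′ = F + V = 66.

192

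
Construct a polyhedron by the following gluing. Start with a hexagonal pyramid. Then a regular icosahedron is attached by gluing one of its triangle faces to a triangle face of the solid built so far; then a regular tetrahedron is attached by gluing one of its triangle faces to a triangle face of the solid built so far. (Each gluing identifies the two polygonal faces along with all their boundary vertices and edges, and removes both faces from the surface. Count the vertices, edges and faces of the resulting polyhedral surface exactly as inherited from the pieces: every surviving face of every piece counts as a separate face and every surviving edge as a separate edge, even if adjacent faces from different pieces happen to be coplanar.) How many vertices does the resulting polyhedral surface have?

17

A hexagonal pyramid: V=7, E=12, F=7.
Attach a regular icosahedron (V=12, E=30, F=20) along a 3-gon: merge 3 vertices and 3 edges, delete both glued faces → V=16, E=39, F=25.
Attach a regular tetrahedron (V=4, E=6, F=4) along a 3-gon: merge 3 vertices and 3 edges, delete both glued faces → V=17, E=42, F=27.
Check: V − E + F = 17 − 42 + 27 = 2.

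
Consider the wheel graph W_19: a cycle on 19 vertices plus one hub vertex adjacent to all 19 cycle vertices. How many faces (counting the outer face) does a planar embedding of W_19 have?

20

W_19 has V = 19 + 1 = 20 vertices and E = 2·19 = 38 edges.
By Euler's formula F = 2 − V + E = 2 − 20 + 38 = 20.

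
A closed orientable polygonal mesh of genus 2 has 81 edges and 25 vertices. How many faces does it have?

For a closed orientable surface of genus 2, χ = 2 − 2·2 = -2.
F = -2 − V + E = -2 − 25 + 81 = 54.

54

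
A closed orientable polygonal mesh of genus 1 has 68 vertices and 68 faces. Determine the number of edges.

136

For a closed orientable surface of genus 1, χ = 2 − 2·1 = 0.
E = V + F − (0) = 68 + 68 − (0) = 136.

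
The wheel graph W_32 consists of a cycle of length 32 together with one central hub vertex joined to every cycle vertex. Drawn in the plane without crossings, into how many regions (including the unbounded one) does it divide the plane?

33

W_32 has V = 32 + 1 = 33 vertices and E = 2·32 = 64 edges.
By Euler's formula F = 2 − V + E = 2 − 33 + 64 = 33.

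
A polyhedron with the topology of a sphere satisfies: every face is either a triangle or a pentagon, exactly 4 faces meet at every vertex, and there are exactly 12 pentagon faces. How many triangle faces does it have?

20

Let x be the number of triangles; then F = 12 + x.
Edge–face incidences: 2E = 5·12 + 3·x = 60 + 3x.
Every vertex has degree 4, so 4V = 2E.
Euler: V − E + F = 2 ⇒ (2E)/4 − E + (12 + x) = 2.
Multiply by 8: 2·(2E) − 4·(2E) + 8·(12 + x) = 16, i.e. 96 + 8x − 2·(60 + 3x) = 16.
Collecting terms: 2x − 24 = 16, so 2x = 40, so x = 20.
Then 2E = 60 + 3·20 = 120, so E = 60, V = 2E/4 = 30, F = 12 + 20 = 32.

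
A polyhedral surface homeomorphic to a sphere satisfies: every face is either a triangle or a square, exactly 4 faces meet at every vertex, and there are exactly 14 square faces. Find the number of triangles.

Let x be the number of triangles; then F = 14 + x.
Edge–face incidences: 2E = 4·14 + 3·x = 56 + 3x.
Every vertex has degree 4, so 4V = 2E.
Euler: V − E + F = 2 ⇒ (2E)/4 − E + (14 + x) = 2.
Multiply by 8: 2·(2E) − 4·(2E) + 8·(14 + x) = 16, i.e. 112 + 8x − 2·(56 + 3x) = 16.
Collecting terms: 2x = 16, so x = 8.
Then 2E = 56 + 3·8 = 80, so E = 40, V = 2E/4 = 20, F = 14 + 8 = 22.

8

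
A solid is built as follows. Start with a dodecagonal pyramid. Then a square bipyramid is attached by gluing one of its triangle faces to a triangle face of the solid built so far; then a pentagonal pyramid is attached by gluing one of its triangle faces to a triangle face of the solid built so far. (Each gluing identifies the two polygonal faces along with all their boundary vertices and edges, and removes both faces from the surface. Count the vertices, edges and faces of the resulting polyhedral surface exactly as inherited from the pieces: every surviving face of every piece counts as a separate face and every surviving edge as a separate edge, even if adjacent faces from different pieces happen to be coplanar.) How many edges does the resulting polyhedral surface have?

40

A dodecagonal pyramid: V=13, E=24, F=13.
Attach a square bipyramid (V=6, E=12, F=8) along a 3-gon: merge 3 vertices and 3 edges, delete both glued faces → V=16, E=33, F=19.
Attach a pentagonal pyramid (V=6, E=10, F=6) along a 3-gon: merge 3 vertices and 3 edges, delete both glued faces → V=19, E=40, F=23.
Check: V − E + F = 19 − 40 + 23 = 2.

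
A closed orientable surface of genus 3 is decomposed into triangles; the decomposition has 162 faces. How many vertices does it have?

χ = 2 − 2·3 = -4, and every face is a triangle so 3F = 2E.
E = 3·162/2 = 243. Then V = -4 + E − F = -4 + 243 − 162 = 77.

77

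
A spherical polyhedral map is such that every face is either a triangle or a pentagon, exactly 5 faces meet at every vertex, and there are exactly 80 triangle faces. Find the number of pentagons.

Let x be the number of pentagons; then F = 80 + x.
Edge–face incidences: 2E = 3·80 + 5·x = 240 + 5x.
Every vertex has degree 5, so 5V = 2E.
Euler: V − E + F = 2 ⇒ (2E)/5 − E + (80 + x) = 2.
Multiply by 10: 2·(2E) − 5·(2E) + 10·(80 + x) = 20, i.e. 800 + 10x − 3·(240 + 5x) = 20.
Collecting terms: −5x + 80 = 20, so −5x = −60, so x = 12.
Then 2E = 240 + 5·12 = 300, so E = 150, V = 2E/5 = 60, F = 80 + 12 = 92.

12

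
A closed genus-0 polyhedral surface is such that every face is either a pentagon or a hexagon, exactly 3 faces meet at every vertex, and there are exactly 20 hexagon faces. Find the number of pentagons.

12

Let x be the number of pentagons; then F = 20 + x.
Edge–face incidences: 2E = 6·20 + 5·x = 120 + 5x.
Every vertex has degree 3, so 3V = 2E.
Euler: V − E + F = 2 ⇒ (2E)/3 − E + (20 + x) = 2.
Multiply by 6: 2·(2E) − 3·(2E) + 6·(20 + x) = 12, i.e. 120 + 6x − (120 + 5x) = 12.
Collecting terms: x = 12.
Then 2E = 120 + 5·12 = 180, so E = 90, V = 2E/3 = 60, F = 20 + 12 = 32.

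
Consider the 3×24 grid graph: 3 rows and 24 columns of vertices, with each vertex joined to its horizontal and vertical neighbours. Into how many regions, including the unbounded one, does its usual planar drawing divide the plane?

47

The grid has V = 3·24 = 72 vertices and E = 3·23 + 24·2 = 117 edges.
F = 2 − V + E = 2 − 72 + 117 = 47.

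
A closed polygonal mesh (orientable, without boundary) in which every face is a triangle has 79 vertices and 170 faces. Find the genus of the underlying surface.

Every face is a triangle, so 2E = 3·170 = 510, giving E = 255.
χ = V − E + F = 79 − 255 + 170 = -6.
For a closed orientable surface χ = 2 − 2g, so g = (2 − (-6))/2 = 4.

4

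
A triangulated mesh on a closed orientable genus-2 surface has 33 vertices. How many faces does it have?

70

χ = 2 − 2·2 = -2, and every face is a triangle so 3F = 2E.
V − E + F = -2 with E = 3F/2 gives 33 − (3/2 − 1)·F = -2, so F = 70 and E = 105.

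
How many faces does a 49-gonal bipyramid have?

A bipyramid over an n-gon has 2n triangular faces and n + 2 vertices: V = 49 + 2 = 51, E = 3·49 = 147, F = 2·49 = 98.

98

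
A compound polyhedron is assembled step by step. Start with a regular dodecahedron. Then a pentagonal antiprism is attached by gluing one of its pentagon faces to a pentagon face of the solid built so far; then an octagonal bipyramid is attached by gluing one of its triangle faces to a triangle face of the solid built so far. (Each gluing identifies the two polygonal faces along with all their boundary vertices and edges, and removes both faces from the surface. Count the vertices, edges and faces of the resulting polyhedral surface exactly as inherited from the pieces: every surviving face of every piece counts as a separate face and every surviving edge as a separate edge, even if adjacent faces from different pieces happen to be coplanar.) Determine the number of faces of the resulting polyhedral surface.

36

A regular dodecahedron: V=20, E=30, F=12.
Attach a pentagonal antiprism (V=10, E=20, F=12) along a 5-gon: merge 5 vertices and 5 edges, delete both glued faces → V=25, E=45, F=22.
Attach an octagonal bipyramid (V=10, E=24, F=16) along a 3-gon: merge 3 vertices and 3 edges, delete both glued faces → V=32, E=66, F=36.
Check: V − E + F = 32 − 66 + 36 = 2.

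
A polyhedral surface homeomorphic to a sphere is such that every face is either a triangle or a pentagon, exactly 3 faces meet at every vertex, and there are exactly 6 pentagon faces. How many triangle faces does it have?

Let x be the number of triangles; then F = 6 + x.
Edge–face incidences: 2E = 5·6 + 3·x = 30 + 3x.
Every vertex has degree 3, so 3V = 2E.
Euler: V − E + F = 2 ⇒ (2E)/3 − E + (6 + x) = 2.
Multiply by 6: 2·(2E) − 3·(2E) + 6·(6 + x) = 12, i.e. 36 + 6x − (30 + 3x) = 12.
Collecting terms: 3x + 6 = 12, so 3x = 6, so x = 2.
Then 2E = 30 + 3·2 = 36, so E = 18, V = 2E/3 = 12, F = 6 + 2 = 8.

2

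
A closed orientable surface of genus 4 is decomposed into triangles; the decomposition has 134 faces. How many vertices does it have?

χ = 2 − 2·4 = -6, and every face is a triangle so 3F = 2E.
E = 3·134/2 = 201. Then V = -6 + E − F = -6 + 201 − 134 = 61.

61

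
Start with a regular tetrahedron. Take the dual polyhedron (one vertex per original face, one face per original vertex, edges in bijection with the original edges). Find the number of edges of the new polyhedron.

6

The base solid has V = 4, E = 6, F = 4.
The dual swaps V and F and preserves E: V′ = F = 4, E′ = E = 6, F′ = V = 4.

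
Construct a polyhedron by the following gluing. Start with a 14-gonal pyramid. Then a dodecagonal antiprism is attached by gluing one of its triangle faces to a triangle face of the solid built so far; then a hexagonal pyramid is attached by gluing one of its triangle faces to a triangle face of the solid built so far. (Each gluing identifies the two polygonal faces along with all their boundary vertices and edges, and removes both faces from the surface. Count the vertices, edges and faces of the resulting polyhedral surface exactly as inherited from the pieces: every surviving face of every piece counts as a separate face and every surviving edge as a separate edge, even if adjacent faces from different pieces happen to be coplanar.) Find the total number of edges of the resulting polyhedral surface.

82

A 14-gonal pyramid: V=15, E=28, F=15.
Attach a dodecagonal antiprism (V=24, E=48, F=26) along a 3-gon: merge 3 vertices and 3 edges, delete both glued faces → V=36, E=73, F=39.
Attach a hexagonal pyramid (V=7, E=12, F=7) along a 3-gon: merge 3 vertices and 3 edges, delete both glued faces → V=40, E=82, F=44.
Check: V − E + F = 40 − 82 + 44 = 2.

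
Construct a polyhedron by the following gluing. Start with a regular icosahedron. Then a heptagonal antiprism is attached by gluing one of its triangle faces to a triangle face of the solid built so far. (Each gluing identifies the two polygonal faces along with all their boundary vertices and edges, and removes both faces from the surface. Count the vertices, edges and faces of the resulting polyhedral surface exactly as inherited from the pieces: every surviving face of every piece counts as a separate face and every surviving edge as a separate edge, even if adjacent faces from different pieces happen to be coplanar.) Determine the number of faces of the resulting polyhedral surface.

34

A regular icosahedron: V=12, E=30, F=20.
Attach a heptagonal antiprism (V=14, E=28, F=16) along a 3-gon: merge 3 vertices and 3 edges, delete both glued faces → V=23, E=55, F=34.
Check: V − E + F = 23 − 55 + 34 = 2.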